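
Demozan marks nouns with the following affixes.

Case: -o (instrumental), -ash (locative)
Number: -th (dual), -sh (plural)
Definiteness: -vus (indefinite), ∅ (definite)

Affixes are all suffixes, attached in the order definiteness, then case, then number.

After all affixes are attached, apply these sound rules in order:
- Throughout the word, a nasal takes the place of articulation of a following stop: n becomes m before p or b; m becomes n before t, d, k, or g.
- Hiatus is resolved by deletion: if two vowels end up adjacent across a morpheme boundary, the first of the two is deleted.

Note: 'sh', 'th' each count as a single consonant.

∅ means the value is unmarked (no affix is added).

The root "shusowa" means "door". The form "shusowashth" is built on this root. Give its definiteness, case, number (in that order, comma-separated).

definite, locative, dual

Segment: shusowa-ash-th.
definiteness: ∅ → definite.
case: -ash → locative.
number: -th → dual.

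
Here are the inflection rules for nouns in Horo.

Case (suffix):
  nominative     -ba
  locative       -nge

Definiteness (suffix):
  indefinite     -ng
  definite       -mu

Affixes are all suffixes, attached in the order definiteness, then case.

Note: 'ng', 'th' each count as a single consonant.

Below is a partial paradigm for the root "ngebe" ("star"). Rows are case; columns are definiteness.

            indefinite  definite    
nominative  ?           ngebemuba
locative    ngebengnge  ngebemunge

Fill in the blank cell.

Attach definiteness indefinite -ng → ngebeng.
Attach case nominative -ba → ngebengba.

ngebengba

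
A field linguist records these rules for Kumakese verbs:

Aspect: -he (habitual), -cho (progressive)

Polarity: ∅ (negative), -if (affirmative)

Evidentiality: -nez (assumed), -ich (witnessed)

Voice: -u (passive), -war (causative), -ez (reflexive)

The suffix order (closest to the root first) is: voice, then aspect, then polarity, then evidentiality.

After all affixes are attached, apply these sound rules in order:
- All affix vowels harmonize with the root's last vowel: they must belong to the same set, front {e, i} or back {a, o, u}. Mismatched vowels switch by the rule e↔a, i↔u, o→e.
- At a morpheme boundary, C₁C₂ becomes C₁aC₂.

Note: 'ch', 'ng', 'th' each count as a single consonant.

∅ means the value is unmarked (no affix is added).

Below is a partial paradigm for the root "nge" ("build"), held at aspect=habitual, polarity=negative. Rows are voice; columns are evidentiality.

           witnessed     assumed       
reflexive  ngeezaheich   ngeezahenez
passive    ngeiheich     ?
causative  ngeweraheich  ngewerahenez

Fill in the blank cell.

ngeihenez

Attach voice passive -u → ngeu.
Attach aspect habitual -he → ngeuhe.
polarity = negative: zero marking, form stays ngeuhe.
Attach evidentiality assumed -nez → ngeuhenez.
Apply vowel harmony: ngeuhenez → ngeihenez.
Epenthesis: no change.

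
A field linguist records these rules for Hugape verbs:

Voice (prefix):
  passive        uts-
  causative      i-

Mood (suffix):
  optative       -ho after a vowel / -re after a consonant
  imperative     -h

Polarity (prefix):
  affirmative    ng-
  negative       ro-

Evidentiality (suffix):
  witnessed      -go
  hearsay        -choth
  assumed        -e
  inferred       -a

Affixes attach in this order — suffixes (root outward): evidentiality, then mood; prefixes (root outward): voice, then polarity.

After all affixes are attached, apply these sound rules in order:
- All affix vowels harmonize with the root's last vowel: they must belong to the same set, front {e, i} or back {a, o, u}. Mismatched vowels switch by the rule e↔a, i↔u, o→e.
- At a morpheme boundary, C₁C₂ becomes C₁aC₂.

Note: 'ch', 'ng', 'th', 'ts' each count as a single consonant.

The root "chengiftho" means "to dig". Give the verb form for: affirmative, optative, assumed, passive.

ngutsachengifthoaho

Attach evidentiality assumed -e → chengifthoe.
Attach voice passive uts- → utschengifthoe.
Attach mood optative -ho (after vowel 'e') → utschengifthoeho.
Attach polarity affirmative ng- → ngutschengifthoeho.
Apply vowel harmony: ngutschengifthoeho → ngutschengifthoaho.
Apply epenthesis: ngutschengifthoaho → ngutsachengifthoaho.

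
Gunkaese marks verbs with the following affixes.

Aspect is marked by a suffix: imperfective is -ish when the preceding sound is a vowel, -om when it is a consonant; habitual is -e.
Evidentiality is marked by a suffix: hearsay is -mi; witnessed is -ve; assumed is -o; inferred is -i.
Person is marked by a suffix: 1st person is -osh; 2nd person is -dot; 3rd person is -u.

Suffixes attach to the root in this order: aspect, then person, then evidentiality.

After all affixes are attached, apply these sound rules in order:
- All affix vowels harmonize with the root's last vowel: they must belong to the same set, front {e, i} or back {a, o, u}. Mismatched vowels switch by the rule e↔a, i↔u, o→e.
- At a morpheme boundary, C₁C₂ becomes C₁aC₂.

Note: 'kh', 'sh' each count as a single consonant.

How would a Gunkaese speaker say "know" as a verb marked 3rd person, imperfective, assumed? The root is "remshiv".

Attach aspect imperfective -om (after consonant 'v') → remshivom.
Attach person 3rd person -u → remshivomu.
Attach evidentiality assumed -o → remshivomuo.
Apply vowel harmony: remshivomuo → remshivemie.
Epenthesis: no change.

remshivemie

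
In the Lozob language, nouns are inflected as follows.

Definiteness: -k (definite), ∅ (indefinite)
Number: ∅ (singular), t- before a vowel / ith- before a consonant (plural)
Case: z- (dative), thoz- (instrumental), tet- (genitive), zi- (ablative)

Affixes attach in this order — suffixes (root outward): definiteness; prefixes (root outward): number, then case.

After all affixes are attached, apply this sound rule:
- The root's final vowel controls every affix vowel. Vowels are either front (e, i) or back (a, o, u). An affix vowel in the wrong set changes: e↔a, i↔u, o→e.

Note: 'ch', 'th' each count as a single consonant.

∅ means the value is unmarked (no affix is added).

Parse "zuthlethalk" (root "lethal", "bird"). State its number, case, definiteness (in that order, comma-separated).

plural, dative, definite

Segment: z-ith-lethal-k.
number: t/ith- → plural.
case: z- → dative.
definiteness: -k → definite.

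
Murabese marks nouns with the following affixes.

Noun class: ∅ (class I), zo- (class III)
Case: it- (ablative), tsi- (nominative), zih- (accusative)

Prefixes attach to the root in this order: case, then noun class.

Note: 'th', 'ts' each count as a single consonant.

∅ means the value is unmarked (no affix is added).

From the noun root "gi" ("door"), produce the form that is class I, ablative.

itgi

Attach case ablative it- → itgi.
noun class = class I: zero marking, form stays itgi.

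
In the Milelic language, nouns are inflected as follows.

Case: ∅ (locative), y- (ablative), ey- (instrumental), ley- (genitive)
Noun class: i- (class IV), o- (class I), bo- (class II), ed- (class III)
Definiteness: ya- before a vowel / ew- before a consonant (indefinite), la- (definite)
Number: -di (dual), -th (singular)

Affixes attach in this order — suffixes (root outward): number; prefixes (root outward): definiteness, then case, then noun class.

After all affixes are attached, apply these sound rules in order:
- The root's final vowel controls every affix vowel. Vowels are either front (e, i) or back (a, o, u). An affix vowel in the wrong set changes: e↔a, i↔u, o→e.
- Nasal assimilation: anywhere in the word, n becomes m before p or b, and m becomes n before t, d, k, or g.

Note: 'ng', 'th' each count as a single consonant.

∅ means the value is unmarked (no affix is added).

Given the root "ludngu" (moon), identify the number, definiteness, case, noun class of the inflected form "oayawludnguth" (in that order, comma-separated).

Segment: o-ey-ew-ludngu-th.
number: -th → singular.
definiteness: ya/ew- → indefinite.
case: ey- → instrumental.
noun class: o- → class I.

singular, indefinite, instrumental, class I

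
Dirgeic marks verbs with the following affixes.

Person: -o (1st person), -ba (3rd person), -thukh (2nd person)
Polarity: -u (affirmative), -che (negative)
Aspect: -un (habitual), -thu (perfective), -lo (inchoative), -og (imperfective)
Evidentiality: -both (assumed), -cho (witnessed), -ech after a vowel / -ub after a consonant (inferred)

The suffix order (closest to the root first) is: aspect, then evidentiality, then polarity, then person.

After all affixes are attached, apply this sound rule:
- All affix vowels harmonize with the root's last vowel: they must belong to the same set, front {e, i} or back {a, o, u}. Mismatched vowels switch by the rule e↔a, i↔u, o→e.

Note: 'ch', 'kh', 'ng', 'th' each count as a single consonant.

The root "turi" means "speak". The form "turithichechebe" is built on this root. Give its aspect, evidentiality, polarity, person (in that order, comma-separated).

perfective, witnessed, negative, 3rd person

Segment: turi-thu-cho-che-ba.
aspect: -thu → perfective.
evidentiality: -cho → witnessed.
polarity: -che → negative.
person: -ba → 3rd person.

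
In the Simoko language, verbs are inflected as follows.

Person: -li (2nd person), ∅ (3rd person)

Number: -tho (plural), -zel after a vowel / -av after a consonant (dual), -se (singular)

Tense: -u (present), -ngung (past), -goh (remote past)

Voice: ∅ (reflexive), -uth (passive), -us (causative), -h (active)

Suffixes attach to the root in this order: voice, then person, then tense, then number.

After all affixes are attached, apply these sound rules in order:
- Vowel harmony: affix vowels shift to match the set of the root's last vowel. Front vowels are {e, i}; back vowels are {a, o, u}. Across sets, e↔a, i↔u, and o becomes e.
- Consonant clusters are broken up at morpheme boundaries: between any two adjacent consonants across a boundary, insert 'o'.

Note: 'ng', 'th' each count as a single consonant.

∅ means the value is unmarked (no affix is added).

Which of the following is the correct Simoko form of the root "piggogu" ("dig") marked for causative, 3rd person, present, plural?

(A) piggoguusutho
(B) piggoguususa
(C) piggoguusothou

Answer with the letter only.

Attach voice causative -us → piggoguus.
person = 3rd person: zero marking, form stays piggoguus.
Attach tense present -u → piggoguusu.
Attach number plural -tho → piggoguusutho.
Vowel harmony: no change.
Epenthesis: no change.
So the correct form is piggoguusutho, option (A).
(C) piggoguusothou is wrong: it has the affixes in the wrong order.
(B) piggoguususa is wrong: it uses singular instead of plural for number.

A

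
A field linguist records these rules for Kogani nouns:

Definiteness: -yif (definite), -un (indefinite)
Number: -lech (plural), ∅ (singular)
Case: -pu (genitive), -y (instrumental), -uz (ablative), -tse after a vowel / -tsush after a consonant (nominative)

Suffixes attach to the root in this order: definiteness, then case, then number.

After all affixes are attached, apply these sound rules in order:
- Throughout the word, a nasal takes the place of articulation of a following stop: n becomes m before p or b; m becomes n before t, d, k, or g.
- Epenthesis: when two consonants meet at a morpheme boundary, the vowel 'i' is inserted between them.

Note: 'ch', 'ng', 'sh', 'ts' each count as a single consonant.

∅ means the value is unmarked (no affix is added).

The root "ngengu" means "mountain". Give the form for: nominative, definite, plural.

ngenguyifitsushilech

Attach definiteness definite -yif → ngenguyif.
Attach case nominative -tsush (after consonant 'f') → ngenguyiftsush.
Attach number plural -lech → ngenguyiftsushlech.
Nasal assimilation: no change.
Apply epenthesis: ngenguyiftsushlech → ngenguyifitsushilech.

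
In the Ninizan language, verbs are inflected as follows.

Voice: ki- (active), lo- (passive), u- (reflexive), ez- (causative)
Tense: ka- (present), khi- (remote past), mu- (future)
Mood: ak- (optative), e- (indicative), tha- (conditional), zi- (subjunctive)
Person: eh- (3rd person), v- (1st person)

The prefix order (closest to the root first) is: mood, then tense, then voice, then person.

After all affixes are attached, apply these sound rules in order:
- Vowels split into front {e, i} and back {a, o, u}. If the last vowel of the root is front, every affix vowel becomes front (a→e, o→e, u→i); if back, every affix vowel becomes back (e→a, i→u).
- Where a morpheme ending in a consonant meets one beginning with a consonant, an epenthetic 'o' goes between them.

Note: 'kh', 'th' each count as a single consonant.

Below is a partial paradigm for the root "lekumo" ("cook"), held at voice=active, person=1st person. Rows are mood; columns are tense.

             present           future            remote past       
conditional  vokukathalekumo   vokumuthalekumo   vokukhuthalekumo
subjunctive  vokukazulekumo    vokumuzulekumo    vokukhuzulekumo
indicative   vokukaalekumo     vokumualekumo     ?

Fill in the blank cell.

Attach mood indicative e- → elekumo.
Attach tense remote past khi- → khielekumo.
Attach voice active ki- → kikhielekumo.
Attach person 1st person v- → vkikhielekumo.
Apply vowel harmony: vkikhielekumo → vkukhualekumo.
Apply epenthesis: vkukhualekumo → vokukhualekumo.

vokukhualekumo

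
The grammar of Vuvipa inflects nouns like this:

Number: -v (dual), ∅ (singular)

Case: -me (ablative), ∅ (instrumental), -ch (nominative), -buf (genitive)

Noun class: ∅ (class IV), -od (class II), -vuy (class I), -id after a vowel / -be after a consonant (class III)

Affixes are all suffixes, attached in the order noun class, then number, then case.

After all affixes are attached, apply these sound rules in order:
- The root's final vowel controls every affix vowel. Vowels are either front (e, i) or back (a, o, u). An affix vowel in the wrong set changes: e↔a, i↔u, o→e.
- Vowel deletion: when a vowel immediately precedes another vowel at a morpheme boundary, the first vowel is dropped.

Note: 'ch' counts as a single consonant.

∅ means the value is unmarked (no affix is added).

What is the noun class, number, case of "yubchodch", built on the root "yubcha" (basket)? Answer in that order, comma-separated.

class II, singular, nominative

Segment: yubcha-od-ch.
noun class: -od → class II.
number: ∅ → singular.
case: -ch → nominative.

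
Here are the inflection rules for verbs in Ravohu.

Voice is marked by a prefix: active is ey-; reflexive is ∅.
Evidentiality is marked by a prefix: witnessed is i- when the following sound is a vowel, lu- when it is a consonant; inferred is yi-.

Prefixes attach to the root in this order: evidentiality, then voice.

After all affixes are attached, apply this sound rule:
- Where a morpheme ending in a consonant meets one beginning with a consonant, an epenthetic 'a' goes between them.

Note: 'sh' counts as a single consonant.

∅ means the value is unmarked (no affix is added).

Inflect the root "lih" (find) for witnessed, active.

eyalulih

Attach evidentiality witnessed lu- (before consonant 'l') → lulih.
Attach voice active ey- → eylulih.
Apply epenthesis: eylulih → eyalulih.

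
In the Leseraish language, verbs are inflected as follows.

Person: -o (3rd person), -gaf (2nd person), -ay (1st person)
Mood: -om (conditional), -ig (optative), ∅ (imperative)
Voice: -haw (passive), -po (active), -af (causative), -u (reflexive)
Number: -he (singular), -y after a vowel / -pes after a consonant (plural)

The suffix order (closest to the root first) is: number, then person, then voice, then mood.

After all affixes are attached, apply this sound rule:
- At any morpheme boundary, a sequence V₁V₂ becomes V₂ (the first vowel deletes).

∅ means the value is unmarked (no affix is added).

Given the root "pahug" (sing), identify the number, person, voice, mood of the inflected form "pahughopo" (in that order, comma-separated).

Segment: pahug-he-o-po.
number: -he → singular.
person: -o → 3rd person.
voice: -po → active.
mood: ∅ → imperative.

singular, 3rd person, active, imperative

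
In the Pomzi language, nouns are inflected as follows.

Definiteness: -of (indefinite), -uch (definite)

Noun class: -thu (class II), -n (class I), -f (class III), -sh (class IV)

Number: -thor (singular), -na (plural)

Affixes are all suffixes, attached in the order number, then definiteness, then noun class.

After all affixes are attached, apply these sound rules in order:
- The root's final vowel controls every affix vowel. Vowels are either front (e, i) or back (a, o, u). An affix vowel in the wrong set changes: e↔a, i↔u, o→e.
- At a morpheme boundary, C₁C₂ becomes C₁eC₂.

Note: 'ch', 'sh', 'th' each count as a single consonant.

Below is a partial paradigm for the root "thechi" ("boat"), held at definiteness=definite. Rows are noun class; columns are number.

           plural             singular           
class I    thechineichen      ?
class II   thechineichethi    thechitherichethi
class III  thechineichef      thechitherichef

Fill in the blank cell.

thechitherichen

Attach number singular -thor → thechithor.
Attach definiteness definite -uch → thechithoruch.
Attach noun class class I -n → thechithoruchn.
Apply vowel harmony: thechithoruchn → thechitherichn.
Apply epenthesis: thechitherichn → thechitherichen.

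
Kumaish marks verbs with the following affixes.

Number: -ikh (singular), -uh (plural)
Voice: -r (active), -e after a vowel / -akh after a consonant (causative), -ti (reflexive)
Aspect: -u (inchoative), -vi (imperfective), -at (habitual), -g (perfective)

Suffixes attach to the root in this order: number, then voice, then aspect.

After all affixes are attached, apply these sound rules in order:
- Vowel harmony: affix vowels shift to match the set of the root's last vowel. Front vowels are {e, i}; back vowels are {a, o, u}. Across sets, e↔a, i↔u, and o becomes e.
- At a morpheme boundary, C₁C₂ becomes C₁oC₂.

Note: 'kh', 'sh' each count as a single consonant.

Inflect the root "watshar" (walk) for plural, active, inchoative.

watsharuhoru

Attach number plural -uh → watsharuh.
Attach voice active -r → watsharuhr.
Attach aspect inchoative -u → watsharuhru.
Vowel harmony: no change.
Apply epenthesis: watsharuhru → watsharuhoru.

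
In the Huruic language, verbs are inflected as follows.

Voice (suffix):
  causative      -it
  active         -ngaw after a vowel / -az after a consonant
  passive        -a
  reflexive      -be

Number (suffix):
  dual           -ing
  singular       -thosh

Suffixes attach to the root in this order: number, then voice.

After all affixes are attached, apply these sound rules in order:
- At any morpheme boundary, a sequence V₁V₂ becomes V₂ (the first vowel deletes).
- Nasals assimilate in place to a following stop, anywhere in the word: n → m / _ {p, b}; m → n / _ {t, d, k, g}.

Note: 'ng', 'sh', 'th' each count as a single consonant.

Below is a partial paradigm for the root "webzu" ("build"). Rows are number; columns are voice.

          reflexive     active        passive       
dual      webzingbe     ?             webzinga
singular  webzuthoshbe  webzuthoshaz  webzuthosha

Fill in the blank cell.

webzingaz

Attach number dual -ing → webzuing.
Attach voice active -az (after consonant 'ng') → webzuingaz.
Apply vowel deletion: webzuingaz → webzingaz.
Nasal assimilation: no change.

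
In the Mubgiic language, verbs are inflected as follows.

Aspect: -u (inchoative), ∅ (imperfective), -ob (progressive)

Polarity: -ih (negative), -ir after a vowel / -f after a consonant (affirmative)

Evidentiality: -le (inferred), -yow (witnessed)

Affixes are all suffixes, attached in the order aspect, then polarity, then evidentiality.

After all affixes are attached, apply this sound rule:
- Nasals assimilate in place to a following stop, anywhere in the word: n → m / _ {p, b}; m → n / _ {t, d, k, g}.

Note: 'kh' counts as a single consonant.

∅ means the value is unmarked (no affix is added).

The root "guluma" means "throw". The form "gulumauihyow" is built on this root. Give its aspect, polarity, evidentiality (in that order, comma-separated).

Segment: guluma-u-ih-yow.
aspect: -u → inchoative.
polarity: -ih → negative.
evidentiality: -yow → witnessed.

inchoative, negative, witnessed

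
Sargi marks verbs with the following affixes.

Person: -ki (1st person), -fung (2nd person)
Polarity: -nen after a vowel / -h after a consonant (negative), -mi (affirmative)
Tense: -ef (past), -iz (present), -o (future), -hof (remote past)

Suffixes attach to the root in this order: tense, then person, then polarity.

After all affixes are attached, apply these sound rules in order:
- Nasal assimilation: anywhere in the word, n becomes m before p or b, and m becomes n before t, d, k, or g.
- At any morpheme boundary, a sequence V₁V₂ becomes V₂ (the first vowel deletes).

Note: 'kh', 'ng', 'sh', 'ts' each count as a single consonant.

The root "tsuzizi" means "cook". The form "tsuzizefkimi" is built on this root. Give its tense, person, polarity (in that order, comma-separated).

past, 1st person, affirmative

Segment: tsuzizi-ef-ki-mi.
tense: -ef → past.
person: -ki → 1st person.
polarity: -mi → affirmative.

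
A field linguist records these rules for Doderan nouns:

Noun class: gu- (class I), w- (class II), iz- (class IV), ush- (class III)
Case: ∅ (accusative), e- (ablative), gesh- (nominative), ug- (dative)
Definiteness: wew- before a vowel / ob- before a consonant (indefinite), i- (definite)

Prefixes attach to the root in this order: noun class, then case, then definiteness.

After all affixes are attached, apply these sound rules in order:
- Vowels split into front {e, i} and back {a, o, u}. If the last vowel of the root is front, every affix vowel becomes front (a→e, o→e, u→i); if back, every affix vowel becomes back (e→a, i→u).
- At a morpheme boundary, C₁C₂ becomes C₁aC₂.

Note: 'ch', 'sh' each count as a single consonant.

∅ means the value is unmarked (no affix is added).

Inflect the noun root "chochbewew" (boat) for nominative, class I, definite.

igeshagichochbewew

Attach noun class class I gu- → guchochbewew.
Attach case nominative gesh- → geshguchochbewew.
Attach definiteness definite i- → igeshguchochbewew.
Apply vowel harmony: igeshguchochbewew → igeshgichochbewew.
Apply epenthesis: igeshgichochbewew → igeshagichochbewew.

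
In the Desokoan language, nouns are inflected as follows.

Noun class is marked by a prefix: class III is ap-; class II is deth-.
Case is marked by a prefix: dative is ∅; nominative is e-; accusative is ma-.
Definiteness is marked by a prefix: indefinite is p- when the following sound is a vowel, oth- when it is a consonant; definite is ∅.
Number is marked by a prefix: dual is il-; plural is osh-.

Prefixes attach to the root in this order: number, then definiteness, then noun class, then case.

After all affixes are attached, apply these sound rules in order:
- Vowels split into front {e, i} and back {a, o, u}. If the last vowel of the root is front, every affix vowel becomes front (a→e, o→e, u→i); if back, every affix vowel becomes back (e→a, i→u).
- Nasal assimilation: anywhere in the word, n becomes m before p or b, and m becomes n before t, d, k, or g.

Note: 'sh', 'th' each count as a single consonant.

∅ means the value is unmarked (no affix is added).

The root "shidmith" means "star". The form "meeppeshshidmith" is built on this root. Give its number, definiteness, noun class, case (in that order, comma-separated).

Segment: ma-ap-p-osh-shidmith.
number: osh- → plural.
definiteness: p/oth- → indefinite.
noun class: ap- → class III.
case: ma- → accusative.

plural, indefinite, class III, accusative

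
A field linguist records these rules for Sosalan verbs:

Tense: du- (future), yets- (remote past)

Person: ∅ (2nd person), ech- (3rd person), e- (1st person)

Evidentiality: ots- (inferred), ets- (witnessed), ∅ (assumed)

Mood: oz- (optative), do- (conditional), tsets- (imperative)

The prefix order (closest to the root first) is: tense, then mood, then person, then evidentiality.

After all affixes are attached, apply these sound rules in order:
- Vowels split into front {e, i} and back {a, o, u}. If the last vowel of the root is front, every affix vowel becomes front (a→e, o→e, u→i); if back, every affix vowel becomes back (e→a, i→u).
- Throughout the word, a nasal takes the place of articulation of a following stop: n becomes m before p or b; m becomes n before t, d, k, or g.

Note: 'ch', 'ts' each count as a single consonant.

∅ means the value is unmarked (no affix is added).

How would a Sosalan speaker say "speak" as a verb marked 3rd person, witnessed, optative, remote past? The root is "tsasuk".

atsachozyatstsasuk

Attach tense remote past yets- → yetstsasuk.
Attach mood optative oz- → ozyetstsasuk.
Attach person 3rd person ech- → echozyetstsasuk.
Attach evidentiality witnessed ets- → etsechozyetstsasuk.
Apply vowel harmony: etsechozyetstsasuk → atsachozyatstsasuk.
Nasal assimilation: no change.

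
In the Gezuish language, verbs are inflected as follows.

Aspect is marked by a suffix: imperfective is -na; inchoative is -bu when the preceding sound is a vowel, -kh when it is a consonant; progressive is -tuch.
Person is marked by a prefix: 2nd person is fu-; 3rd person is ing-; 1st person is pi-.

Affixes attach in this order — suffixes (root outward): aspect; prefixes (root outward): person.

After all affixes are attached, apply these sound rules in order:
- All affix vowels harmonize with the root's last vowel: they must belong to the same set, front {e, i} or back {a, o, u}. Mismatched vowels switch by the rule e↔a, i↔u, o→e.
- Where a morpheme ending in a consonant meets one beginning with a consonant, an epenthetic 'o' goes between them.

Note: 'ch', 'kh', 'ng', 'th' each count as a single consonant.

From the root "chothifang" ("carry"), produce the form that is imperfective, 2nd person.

Attach person 2nd person fu- → fuchothifang.
Attach aspect imperfective -na → fuchothifangna.
Vowel harmony: no change.
Apply epenthesis: fuchothifangna → fuchothifangona.

fuchothifangona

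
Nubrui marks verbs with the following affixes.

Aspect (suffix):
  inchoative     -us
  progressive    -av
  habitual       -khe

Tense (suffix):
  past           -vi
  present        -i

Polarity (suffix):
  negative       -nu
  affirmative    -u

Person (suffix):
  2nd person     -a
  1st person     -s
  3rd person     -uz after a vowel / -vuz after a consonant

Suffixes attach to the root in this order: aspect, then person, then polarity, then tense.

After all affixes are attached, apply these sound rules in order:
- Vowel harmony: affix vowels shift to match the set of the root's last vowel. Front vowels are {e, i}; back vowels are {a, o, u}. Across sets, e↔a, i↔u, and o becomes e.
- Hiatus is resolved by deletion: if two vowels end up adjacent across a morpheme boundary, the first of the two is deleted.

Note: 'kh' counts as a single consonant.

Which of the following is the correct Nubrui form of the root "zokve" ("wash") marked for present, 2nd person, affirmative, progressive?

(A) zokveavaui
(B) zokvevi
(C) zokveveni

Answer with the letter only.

B

Attach aspect progressive -av → zokveav.
Attach person 2nd person -a → zokveava.
Attach polarity affirmative -u → zokveavau.
Attach tense present -i → zokveavaui.
Apply vowel harmony: zokveavaui → zokveeveii.
Apply vowel deletion: zokveeveii → zokvevi.
So the correct form is zokvevi, option (B).
(A) zokveavaui is wrong: it fails to apply the sound rule(s).
(C) zokveveni is wrong: it uses negative instead of affirmative for polarity.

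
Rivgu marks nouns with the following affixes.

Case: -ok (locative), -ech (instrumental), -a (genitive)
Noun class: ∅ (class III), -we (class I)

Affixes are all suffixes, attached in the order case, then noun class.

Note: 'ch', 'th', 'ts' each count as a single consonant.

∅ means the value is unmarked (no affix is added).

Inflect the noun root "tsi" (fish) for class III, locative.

tsiok

Attach case locative -ok → tsiok.
noun class = class III: zero marking, form stays tsiok.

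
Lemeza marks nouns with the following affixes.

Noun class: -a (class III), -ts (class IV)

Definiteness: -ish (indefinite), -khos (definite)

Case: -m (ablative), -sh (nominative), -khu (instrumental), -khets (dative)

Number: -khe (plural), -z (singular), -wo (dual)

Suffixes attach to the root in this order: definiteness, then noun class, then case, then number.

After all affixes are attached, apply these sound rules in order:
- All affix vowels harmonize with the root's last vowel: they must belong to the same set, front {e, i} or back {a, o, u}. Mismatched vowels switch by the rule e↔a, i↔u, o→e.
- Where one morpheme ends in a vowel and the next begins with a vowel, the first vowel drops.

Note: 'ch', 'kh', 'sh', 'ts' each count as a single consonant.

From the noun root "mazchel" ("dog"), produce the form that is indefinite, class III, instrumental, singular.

Attach definiteness indefinite -ish → mazchelish.
Attach noun class class III -a → mazchelisha.
Attach case instrumental -khu → mazchelishakhu.
Attach number singular -z → mazchelishakhuz.
Apply vowel harmony: mazchelishakhuz → mazchelishekhiz.
Vowel deletion: no change.

mazchelishekhiz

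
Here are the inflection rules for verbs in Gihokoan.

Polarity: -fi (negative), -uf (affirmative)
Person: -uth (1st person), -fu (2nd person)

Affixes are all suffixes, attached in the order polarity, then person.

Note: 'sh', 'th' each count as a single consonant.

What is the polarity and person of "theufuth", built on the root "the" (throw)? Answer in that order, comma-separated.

affirmative, 1st person

Segment: the-uf-uth.
polarity: -uf → affirmative.
person: -uth → 1st person.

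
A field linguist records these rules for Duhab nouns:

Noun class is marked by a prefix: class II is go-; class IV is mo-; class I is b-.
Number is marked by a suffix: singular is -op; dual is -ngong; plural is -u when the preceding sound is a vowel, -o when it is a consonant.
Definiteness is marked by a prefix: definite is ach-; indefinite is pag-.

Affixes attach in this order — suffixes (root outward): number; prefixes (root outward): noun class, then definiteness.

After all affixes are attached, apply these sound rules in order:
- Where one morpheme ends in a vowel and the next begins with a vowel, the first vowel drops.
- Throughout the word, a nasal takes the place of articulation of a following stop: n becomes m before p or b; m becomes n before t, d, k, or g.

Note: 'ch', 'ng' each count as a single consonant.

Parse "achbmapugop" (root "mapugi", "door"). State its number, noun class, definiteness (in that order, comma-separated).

Segment: ach-b-mapugi-op.
number: -op → singular.
noun class: b- → class I.
definiteness: ach- → definite.

singular, class I, definite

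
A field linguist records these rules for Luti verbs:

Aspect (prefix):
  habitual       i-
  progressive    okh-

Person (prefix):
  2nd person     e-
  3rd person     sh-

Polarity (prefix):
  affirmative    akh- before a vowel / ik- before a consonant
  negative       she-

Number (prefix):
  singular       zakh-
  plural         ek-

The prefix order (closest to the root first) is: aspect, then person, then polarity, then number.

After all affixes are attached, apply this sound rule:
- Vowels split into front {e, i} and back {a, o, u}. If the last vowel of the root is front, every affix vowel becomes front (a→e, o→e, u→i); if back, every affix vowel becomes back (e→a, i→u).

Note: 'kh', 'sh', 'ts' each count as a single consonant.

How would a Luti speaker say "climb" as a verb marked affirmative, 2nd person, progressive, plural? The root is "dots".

Attach aspect progressive okh- → okhdots.
Attach person 2nd person e- → eokhdots.
Attach polarity affirmative akh- (before vowel 'e') → akheokhdots.
Attach number plural ek- → ekakheokhdots.
Apply vowel harmony: ekakheokhdots → akakhaokhdots.

akakhaokhdots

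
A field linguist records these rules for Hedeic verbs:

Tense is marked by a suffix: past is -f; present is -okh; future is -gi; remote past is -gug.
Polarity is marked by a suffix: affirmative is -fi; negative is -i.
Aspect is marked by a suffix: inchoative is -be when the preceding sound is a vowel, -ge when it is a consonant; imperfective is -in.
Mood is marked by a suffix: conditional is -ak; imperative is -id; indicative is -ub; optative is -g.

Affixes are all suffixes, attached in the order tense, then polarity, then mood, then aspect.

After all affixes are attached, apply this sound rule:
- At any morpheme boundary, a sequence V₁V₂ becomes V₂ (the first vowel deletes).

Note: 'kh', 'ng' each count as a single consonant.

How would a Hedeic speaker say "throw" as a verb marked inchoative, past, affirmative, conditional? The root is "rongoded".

rongodedffakge

Attach tense past -f → rongodedf.
Attach polarity affirmative -fi → rongodedffi.
Attach mood conditional -ak → rongodedffiak.
Attach aspect inchoative -ge (after consonant 'k') → rongodedffiakge.
Apply vowel deletion: rongodedffiakge → rongodedffakge.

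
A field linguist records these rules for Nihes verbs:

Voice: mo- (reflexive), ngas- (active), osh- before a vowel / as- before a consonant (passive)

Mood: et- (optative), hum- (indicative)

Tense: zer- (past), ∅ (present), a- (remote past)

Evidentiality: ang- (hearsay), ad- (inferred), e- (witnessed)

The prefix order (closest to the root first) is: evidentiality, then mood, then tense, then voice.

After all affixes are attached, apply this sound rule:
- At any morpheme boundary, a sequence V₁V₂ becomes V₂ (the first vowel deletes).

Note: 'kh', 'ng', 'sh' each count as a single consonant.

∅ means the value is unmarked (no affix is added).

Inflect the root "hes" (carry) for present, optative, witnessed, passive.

oshetehes

Attach evidentiality witnessed e- → ehes.
Attach mood optative et- → etehes.
tense = present: zero marking, form stays etehes.
Attach voice passive osh- (before vowel 'e') → oshetehes.
Vowel deletion: no change.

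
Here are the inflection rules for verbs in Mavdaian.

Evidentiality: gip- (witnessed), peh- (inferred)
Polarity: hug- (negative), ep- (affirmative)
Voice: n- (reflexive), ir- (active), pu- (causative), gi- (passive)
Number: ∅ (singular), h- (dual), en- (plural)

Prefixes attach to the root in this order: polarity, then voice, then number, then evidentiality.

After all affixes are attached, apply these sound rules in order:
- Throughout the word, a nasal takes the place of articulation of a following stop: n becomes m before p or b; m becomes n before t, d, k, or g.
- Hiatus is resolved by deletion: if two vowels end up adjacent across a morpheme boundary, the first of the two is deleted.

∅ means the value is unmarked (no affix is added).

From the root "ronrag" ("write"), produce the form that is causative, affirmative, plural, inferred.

Attach polarity affirmative ep- → epronrag.
Attach voice causative pu- → puepronrag.
Attach number plural en- → enpuepronrag.
Attach evidentiality inferred peh- → pehenpuepronrag.
Apply nasal assimilation: pehenpuepronrag → pehempuepronrag.
Apply vowel deletion: pehempuepronrag → pehempepronrag.

pehempepronrag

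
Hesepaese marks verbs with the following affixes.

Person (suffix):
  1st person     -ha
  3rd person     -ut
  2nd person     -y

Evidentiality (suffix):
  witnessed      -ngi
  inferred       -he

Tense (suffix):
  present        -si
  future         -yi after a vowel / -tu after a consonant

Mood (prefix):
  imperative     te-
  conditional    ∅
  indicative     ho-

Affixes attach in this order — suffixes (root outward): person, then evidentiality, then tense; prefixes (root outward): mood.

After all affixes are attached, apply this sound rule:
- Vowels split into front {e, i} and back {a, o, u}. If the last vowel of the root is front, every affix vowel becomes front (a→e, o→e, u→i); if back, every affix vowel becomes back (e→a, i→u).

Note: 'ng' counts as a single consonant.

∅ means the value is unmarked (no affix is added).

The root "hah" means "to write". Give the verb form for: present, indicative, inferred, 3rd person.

Attach mood indicative ho- → hohah.
Attach person 3rd person -ut → hohahut.
Attach evidentiality inferred -he → hohahuthe.
Attach tense present -si → hohahuthesi.
Apply vowel harmony: hohahuthesi → hohahuthasu.

hohahuthasu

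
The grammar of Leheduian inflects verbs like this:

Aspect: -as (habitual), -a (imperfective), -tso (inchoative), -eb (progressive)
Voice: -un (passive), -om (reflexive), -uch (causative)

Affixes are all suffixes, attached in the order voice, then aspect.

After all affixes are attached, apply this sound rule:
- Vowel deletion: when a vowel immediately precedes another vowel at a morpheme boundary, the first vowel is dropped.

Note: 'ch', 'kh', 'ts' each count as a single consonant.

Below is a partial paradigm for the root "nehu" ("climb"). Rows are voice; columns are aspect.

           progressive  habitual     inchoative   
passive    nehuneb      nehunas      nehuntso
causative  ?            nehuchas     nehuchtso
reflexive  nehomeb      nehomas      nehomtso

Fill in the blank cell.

Attach voice causative -uch → nehuuch.
Attach aspect progressive -eb → nehuucheb.
Apply vowel deletion: nehuucheb → nehucheb.

nehucheb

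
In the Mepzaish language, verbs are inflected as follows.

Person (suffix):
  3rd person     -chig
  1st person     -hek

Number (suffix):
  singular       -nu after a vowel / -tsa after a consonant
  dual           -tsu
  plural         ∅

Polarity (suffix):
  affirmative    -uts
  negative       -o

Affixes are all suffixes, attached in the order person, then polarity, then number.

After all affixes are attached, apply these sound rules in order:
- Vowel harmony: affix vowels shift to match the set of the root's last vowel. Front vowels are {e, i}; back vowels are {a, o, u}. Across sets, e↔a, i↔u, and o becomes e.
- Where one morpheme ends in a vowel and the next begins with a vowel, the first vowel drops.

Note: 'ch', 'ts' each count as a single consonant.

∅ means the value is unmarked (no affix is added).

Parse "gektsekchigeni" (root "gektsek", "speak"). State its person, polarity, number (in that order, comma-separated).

3rd person, negative, singular

Segment: gektsek-chig-o-nu.
person: -chig → 3rd person.
polarity: -o → negative.
number: -nu/tsa → singular.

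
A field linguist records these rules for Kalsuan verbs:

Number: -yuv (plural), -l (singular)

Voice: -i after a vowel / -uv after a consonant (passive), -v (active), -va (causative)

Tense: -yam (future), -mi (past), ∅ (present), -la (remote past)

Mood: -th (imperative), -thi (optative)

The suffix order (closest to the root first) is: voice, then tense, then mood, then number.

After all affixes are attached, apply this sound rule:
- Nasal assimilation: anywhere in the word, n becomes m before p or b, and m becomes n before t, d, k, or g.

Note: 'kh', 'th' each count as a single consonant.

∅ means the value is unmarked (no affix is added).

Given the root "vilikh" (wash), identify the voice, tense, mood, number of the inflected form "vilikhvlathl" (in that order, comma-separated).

Segment: vilikh-v-la-th-l.
voice: -v → active.
tense: -la → remote past.
mood: -th → imperative.
number: -l → singular.

active, remote past, imperative, singular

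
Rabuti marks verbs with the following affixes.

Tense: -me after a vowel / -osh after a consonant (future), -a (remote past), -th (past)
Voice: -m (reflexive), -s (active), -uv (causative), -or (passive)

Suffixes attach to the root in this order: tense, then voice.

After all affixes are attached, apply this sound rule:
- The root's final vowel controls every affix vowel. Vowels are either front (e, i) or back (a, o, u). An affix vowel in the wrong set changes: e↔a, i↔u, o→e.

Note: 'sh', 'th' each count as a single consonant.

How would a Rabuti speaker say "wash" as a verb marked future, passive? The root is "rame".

ramemeer

Attach tense future -me (after vowel 'e') → rameme.
Attach voice passive -or → ramemeor.
Apply vowel harmony: ramemeor → ramemeer.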